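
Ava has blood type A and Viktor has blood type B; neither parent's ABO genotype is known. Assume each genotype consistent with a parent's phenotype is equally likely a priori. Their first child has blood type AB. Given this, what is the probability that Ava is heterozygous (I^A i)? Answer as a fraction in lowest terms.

1/3

Possible genotypes: Ava ∈ {I^A I^A, I^A i}; Viktor ∈ {I^B I^B, I^B i}.
Weight each parental genotype pair by prior × P(type-AB child):
  I^A I^A × I^B I^B: posterior weight 4/9.
  I^A I^A × I^B i: posterior weight 2/9.
  I^A i × I^B I^B: posterior weight 2/9.
  I^A i × I^B i: posterior weight 1/9.
Sum the posterior weight over pairs where Ava is I^A i: 1/3.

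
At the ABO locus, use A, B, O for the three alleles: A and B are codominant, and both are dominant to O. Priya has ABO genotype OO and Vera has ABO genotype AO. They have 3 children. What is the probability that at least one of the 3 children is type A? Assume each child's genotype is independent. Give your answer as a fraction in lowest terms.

7/8

ABO cross OO × AO → 1/2 O, 1/2 A.
So P(type A) = 1/2 per child.
P(none) = (1/2)^3 = 1/8; P(at least one) = 1 − 1/8 = 7/8.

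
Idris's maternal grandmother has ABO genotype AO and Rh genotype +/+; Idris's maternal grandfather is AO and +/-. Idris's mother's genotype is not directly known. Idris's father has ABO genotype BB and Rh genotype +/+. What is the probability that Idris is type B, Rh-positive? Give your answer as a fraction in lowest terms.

1/2

Idris's mother's ABO genotype from AO × AO: 1/4 AA, 1/2 AO, 1/4 OO.
Crossing each possibility with the father BB and summing P(type B): 1/4·0 + 1/2·1/2 + 1/4·1 = 1/2.
Similarly for Rh via the mother's Rh distribution: P(Rh+) = 1.
Independent loci: 1/2 × 1 = 1/2.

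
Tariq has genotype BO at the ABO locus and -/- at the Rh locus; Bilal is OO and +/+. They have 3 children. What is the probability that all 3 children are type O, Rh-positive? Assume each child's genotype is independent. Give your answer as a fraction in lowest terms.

ABO cross BO × OO → 1/2 O, 1/2 B.
Rh cross -/- × +/+ → 1 Rh+; so P(type O, Rh-positive) = 1/2 × 1 = 1/2 per child.
All 3 independent: (1/2)^3 = 1/8.

1/8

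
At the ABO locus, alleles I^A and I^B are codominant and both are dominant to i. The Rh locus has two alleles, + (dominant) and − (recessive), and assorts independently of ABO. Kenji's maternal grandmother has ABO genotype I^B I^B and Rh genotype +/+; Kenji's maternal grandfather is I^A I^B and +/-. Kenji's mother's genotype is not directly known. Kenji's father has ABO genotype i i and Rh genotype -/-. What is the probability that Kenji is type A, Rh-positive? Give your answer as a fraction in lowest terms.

Kenji's mother's ABO genotype from I^B I^B × I^A I^B: 1/2 I^A I^B, 1/2 I^B I^B.
Crossing each possibility with the father i i and summing P(type A): 1/2·1/2 + 1/2·0 = 1/4.
Similarly for Rh via the mother's Rh distribution: P(Rh+) = 3/4.
Independent loci: 1/4 × 3/4 = 3/16.

3/16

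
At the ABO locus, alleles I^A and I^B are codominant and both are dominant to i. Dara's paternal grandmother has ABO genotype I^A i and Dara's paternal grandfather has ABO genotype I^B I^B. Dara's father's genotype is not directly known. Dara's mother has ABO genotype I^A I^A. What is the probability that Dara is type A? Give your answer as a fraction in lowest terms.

1/2

Dara's father's ABO genotype from I^A i × I^B I^B: 1/2 I^A I^B, 1/2 I^B i.
Crossing each possibility with the mother I^A I^A and summing P(type A): 1/2·1/2 + 1/2·1/2 = 1/2.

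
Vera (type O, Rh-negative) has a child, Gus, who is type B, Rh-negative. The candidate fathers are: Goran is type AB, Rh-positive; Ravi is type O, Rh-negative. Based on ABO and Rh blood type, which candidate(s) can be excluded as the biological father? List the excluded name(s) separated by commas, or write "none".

A candidate is excluded only if no genotype consistent with his phenotype could produce a type B, Rh-negative child with a type O, Rh-negative mother.
Ravi (type O, Rh-): no genotype consistent with that phenotype can produce a type-B Rh- child with a type-O mother.

Ravi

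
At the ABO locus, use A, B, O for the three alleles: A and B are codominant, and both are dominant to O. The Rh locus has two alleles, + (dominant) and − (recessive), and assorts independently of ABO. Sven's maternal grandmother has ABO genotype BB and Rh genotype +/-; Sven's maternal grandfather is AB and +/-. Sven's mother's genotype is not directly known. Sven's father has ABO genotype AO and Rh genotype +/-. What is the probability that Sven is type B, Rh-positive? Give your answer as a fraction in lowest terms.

Sven's mother's ABO genotype from BB × AB: 1/2 AB, 1/2 BB.
Crossing each possibility with the father AO and summing P(type B): 1/2·1/4 + 1/2·1/2 = 3/8.
Similarly for Rh via the mother's Rh distribution: P(Rh+) = 3/4.
Independent loci: 3/8 × 3/4 = 9/32.

9/32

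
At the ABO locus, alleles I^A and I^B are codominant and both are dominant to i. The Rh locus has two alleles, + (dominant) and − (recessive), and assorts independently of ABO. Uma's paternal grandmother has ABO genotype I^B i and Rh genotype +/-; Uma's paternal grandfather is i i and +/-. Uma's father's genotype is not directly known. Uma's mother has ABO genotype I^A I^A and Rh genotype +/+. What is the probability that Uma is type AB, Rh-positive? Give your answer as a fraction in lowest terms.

Uma's father's ABO genotype from I^B i × i i: 1/2 I^B i, 1/2 i i.
Crossing each possibility with the mother I^A I^A and summing P(type AB): 1/2·1/2 + 1/2·0 = 1/4.
Similarly for Rh via the father's Rh distribution: P(Rh+) = 1.
Independent loci: 1/4 × 1 = 1/4.

1/4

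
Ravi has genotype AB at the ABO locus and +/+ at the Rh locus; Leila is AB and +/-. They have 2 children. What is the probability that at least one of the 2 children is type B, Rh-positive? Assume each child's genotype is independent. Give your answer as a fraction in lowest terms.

7/16

ABO cross AB × AB → 1/4 A, 1/4 B, 1/2 AB.
Rh cross +/+ × +/- → 1 Rh+; so P(type B, Rh-positive) = 1/4 × 1 = 1/4 per child.
P(none) = (3/4)^2 = 9/16; P(at least one) = 1 − 9/16 = 7/16.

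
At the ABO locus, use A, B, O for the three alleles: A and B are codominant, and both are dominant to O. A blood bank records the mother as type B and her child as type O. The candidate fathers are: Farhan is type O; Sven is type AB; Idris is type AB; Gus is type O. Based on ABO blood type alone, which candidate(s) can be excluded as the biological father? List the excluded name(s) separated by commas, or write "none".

Sven, Idris

A candidate is excluded only if no genotype consistent with his phenotype could produce a type O child with a type B mother.
Sven (type AB): no genotype consistent with that phenotype can produce a type-O child with a type-B mother.
Idris (type AB): no genotype consistent with that phenotype can produce a type-O child with a type-B mother.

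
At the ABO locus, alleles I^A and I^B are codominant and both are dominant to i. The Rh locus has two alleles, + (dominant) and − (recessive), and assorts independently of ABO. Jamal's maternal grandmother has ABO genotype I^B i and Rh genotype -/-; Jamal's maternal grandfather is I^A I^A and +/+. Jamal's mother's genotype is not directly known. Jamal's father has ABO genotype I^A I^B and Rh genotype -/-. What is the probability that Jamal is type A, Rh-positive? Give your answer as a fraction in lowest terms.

3/16

Jamal's mother's ABO genotype from I^B i × I^A I^A: 1/2 I^A I^B, 1/2 I^A i.
Crossing each possibility with the father I^A I^B and summing P(type A): 1/2·1/4 + 1/2·1/2 = 3/8.
Similarly for Rh via the mother's Rh distribution: P(Rh+) = 1/2.
Independent loci: 3/8 × 1/2 = 3/16.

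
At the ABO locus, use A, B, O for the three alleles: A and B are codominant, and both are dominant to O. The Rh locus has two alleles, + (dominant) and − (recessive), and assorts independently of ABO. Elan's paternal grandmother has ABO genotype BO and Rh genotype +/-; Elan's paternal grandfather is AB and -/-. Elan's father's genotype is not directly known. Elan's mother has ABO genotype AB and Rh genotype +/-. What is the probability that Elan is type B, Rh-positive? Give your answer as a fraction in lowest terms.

15/64

Elan's father's ABO genotype from BO × AB: 1/4 AB, 1/4 AO, 1/4 BB, 1/4 BO.
Crossing each possibility with the mother AB and summing P(type B): 1/4·1/4 + 1/4·1/4 + 1/4·1/2 + 1/4·1/2 = 3/8.
Similarly for Rh via the father's Rh distribution: P(Rh+) = 5/8.
Independent loci: 3/8 × 5/8 = 15/64.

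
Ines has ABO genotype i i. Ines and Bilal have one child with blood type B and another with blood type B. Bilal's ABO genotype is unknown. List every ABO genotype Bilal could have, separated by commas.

For each candidate genotype of Bilal, check whether crossing it with i i can produce every observed child phenotype.
  I^A I^A → possible child types {A} ✗
  I^A I^B → possible child types {A, B} ✓
  I^A i → possible child types {O, A} ✗
  I^B I^B → possible child types {B} ✓
  I^B i → possible child types {O, B} ✓
  i i → possible child types {O} ✗

I^A I^B, I^B I^B, I^B i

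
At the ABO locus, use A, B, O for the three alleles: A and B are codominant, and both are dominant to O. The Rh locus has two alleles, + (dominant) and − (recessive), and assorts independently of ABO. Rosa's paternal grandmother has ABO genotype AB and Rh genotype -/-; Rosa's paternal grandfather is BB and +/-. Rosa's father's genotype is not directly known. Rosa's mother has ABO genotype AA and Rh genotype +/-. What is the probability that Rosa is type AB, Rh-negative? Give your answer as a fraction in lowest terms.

Rosa's father's ABO genotype from AB × BB: 1/2 AB, 1/2 BB.
Crossing each possibility with the mother AA and summing P(type AB): 1/2·1/2 + 1/2·1 = 3/4.
Similarly for Rh via the father's Rh distribution: P(Rh-) = 3/8.
Independent loci: 3/4 × 3/8 = 9/32.

9/32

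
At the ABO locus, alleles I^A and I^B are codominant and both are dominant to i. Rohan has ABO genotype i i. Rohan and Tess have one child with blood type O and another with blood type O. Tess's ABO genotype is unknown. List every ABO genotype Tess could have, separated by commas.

I^A i, I^B i, i i

For each candidate genotype of Tess, check whether crossing it with i i can produce every observed child phenotype.
  I^A I^A → possible child types {A} ✗
  I^A I^B → possible child types {A, B} ✗
  I^A i → possible child types {O, A} ✓
  I^B I^B → possible child types {B} ✗
  I^B i → possible child types {O, B} ✓
  i i → possible child types {O} ✓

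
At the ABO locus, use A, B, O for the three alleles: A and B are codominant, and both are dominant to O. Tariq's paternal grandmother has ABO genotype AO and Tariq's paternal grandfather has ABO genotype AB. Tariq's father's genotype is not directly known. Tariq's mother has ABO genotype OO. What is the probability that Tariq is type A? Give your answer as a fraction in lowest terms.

1/2

Tariq's father's ABO genotype from AO × AB: 1/4 AA, 1/4 AB, 1/4 AO, 1/4 BO.
Crossing each possibility with the mother OO and summing P(type A): 1/4·1 + 1/4·1/2 + 1/4·1/2 + 1/4·0 = 1/2.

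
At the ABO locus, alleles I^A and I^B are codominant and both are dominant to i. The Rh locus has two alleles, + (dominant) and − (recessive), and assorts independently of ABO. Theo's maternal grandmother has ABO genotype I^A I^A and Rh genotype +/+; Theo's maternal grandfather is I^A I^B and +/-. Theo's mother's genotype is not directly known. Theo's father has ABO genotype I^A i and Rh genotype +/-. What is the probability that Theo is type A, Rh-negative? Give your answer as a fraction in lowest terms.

Theo's mother's ABO genotype from I^A I^A × I^A I^B: 1/2 I^A I^A, 1/2 I^A I^B.
Crossing each possibility with the father I^A i and summing P(type A): 1/2·1 + 1/2·1/2 = 3/4.
Similarly for Rh via the mother's Rh distribution: P(Rh-) = 1/8.
Independent loci: 3/4 × 1/8 = 3/32.

3/32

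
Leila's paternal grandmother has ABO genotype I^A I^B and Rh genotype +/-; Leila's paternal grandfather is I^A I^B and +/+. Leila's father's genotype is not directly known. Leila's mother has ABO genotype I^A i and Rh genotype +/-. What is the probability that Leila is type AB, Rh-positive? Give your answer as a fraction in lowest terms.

Leila's father's ABO genotype from I^A I^B × I^A I^B: 1/4 I^A I^A, 1/2 I^A I^B, 1/4 I^B I^B.
Crossing each possibility with the mother I^A i and summing P(type AB): 1/4·0 + 1/2·1/4 + 1/4·1/2 = 1/4.
Similarly for Rh via the father's Rh distribution: P(Rh+) = 7/8.
Independent loci: 1/4 × 7/8 = 7/32.

7/32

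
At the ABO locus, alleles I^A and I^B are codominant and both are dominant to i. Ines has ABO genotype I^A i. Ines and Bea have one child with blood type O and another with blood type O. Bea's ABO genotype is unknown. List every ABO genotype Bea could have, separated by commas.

For each candidate genotype of Bea, check whether crossing it with I^A i can produce every observed child phenotype.
  I^A I^A → possible child types {A} ✗
  I^A I^B → possible child types {A, B, AB} ✗
  I^A i → possible child types {O, A} ✓
  I^B I^B → possible child types {B, AB} ✗
  I^B i → possible child types {O, A, B, AB} ✓
  i i → possible child types {O, A} ✓

I^A i, I^B i, i i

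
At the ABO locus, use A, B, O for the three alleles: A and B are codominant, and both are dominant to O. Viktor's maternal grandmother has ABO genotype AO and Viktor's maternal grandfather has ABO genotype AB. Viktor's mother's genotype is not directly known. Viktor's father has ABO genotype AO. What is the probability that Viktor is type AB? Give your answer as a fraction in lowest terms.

Viktor's mother's ABO genotype from AO × AB: 1/4 AA, 1/4 AB, 1/4 AO, 1/4 BO.
Crossing each possibility with the father AO and summing P(type AB): 1/4·0 + 1/4·1/4 + 1/4·0 + 1/4·1/4 = 1/8.

1/8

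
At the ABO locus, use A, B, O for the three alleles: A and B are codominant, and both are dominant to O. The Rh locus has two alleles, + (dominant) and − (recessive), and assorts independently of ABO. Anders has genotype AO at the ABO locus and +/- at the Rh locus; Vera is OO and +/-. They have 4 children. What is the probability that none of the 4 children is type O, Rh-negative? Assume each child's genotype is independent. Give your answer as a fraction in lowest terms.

ABO cross AO × OO → 1/2 O, 1/2 A.
Rh cross +/- × +/- → 3/4 Rh+, 1/4 Rh-; so P(type O, Rh-negative) = 1/2 × 1/4 = 1/8 per child.
P(not type O, Rh-negative) = 7/8 for one child; (7/8)^4 = 2401/4096.

2401/4096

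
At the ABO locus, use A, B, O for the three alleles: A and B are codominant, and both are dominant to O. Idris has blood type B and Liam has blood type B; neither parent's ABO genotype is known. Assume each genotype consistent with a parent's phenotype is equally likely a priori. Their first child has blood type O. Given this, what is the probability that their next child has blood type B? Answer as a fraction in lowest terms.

Possible genotypes: Idris ∈ {BB, BO}; Liam ∈ {BB, BO}.
Weight each parental genotype pair by prior × P(type-O child):
  BO × BO: posterior weight 1; P(next child type B) = 3/4.
Weighted sum = 3/4.

3/4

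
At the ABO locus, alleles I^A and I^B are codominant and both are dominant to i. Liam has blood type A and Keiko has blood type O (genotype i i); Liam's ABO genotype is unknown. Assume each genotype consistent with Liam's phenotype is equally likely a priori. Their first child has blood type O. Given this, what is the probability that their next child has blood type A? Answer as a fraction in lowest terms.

Possible genotypes: Liam ∈ {I^A I^A, I^A i}; Keiko ∈ {i i}.
Weight each parental genotype pair by prior × P(type-O child):
  I^A i × i i: posterior weight 1; P(next child type A) = 1/2.
Weighted sum = 1/2.

1/2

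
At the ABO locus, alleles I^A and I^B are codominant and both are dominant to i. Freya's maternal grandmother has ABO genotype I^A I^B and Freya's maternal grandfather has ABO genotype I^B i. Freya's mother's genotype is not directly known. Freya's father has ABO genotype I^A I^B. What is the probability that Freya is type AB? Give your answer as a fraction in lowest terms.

Freya's mother's ABO genotype from I^A I^B × I^B i: 1/4 I^A I^B, 1/4 I^A i, 1/4 I^B I^B, 1/4 I^B i.
Crossing each possibility with the father I^A I^B and summing P(type AB): 1/4·1/2 + 1/4·1/4 + 1/4·1/2 + 1/4·1/4 = 3/8.

3/8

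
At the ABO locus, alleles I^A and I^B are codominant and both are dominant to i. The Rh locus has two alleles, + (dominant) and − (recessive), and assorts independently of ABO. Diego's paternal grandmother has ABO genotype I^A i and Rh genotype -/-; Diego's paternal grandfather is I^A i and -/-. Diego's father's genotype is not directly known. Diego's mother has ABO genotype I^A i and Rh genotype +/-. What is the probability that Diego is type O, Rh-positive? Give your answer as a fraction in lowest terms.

1/8

Diego's father's ABO genotype from I^A i × I^A i: 1/4 I^A I^A, 1/2 I^A i, 1/4 i i.
Crossing each possibility with the mother I^A i and summing P(type O): 1/4·0 + 1/2·1/4 + 1/4·1/2 = 1/4.
Similarly for Rh via the father's Rh distribution: P(Rh+) = 1/2.
Independent loci: 1/4 × 1/2 = 1/8.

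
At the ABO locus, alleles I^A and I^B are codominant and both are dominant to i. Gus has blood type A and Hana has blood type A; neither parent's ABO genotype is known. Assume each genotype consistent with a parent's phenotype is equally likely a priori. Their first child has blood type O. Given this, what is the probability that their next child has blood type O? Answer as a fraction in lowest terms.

1/4

Possible genotypes: Gus ∈ {I^A I^A, I^A i}; Hana ∈ {I^A I^A, I^A i}.
Weight each parental genotype pair by prior × P(type-O child):
  I^A i × I^A i: posterior weight 1; P(next child type O) = 1/4.
Weighted sum = 1/4.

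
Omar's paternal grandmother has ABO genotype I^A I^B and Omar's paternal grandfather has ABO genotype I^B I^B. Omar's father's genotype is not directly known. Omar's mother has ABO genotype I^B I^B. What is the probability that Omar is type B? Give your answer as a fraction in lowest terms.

3/4

Omar's father's ABO genotype from I^A I^B × I^B I^B: 1/2 I^A I^B, 1/2 I^B I^B.
Crossing each possibility with the mother I^B I^B and summing P(type B): 1/2·1/2 + 1/2·1 = 3/4.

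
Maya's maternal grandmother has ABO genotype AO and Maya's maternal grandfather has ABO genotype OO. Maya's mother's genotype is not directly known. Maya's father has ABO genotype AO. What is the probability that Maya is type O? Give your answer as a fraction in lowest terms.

Maya's mother's ABO genotype from AO × OO: 1/2 AO, 1/2 OO.
Crossing each possibility with the father AO and summing P(type O): 1/2·1/4 + 1/2·1/2 = 3/8.

3/8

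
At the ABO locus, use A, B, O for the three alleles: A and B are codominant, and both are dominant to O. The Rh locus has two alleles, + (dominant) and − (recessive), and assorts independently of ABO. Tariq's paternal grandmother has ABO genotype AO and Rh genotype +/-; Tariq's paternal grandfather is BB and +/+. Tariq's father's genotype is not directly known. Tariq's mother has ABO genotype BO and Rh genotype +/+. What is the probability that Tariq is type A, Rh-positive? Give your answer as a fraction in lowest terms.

1/8

Tariq's father's ABO genotype from AO × BB: 1/2 AB, 1/2 BO.
Crossing each possibility with the mother BO and summing P(type A): 1/2·1/4 + 1/2·0 = 1/8.
Similarly for Rh via the father's Rh distribution: P(Rh+) = 1.
Independent loci: 1/8 × 1 = 1/8.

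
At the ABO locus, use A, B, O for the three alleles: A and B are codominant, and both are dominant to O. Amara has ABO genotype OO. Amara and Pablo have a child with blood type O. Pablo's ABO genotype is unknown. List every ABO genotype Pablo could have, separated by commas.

AO, BO, OO

For each candidate genotype of Pablo, check whether crossing it with OO can produce every observed child phenotype.
  AA → possible child types {A} ✗
  AB → possible child types {A, B} ✗
  AO → possible child types {O, A} ✓
  BB → possible child types {B} ✗
  BO → possible child types {O, B} ✓
  OO → possible child types {O} ✓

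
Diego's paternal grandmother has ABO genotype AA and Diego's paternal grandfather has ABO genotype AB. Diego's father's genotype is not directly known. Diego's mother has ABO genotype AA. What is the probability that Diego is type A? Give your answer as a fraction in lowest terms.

3/4

Diego's father's ABO genotype from AA × AB: 1/2 AA, 1/2 AB.
Crossing each possibility with the mother AA and summing P(type A): 1/2·1 + 1/2·1/2 = 3/4.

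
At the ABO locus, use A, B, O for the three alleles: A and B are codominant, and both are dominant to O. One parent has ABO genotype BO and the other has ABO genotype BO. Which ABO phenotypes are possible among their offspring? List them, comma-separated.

O, B

Gametes from BO × BO give offspring ABO genotypes BB, BO, OO, i.e. phenotypes O, B.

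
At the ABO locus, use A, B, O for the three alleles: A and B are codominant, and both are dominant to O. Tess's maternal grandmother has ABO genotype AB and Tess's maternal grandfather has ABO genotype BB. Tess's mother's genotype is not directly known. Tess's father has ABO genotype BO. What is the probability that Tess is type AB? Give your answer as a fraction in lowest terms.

Tess's mother's ABO genotype from AB × BB: 1/2 AB, 1/2 BB.
Crossing each possibility with the father BO and summing P(type AB): 1/2·1/4 + 1/2·0 = 1/8.

1/8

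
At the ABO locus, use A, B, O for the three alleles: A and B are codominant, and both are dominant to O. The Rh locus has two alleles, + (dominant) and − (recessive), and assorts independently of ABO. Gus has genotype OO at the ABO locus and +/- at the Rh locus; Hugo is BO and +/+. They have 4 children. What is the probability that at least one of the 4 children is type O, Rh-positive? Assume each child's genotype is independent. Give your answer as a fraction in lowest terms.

15/16

ABO cross OO × BO → 1/2 O, 1/2 B.
Rh cross +/- × +/+ → 1 Rh+; so P(type O, Rh-positive) = 1/2 × 1 = 1/2 per child.
P(none) = (1/2)^4 = 1/16; P(at least one) = 1 − 1/16 = 15/16.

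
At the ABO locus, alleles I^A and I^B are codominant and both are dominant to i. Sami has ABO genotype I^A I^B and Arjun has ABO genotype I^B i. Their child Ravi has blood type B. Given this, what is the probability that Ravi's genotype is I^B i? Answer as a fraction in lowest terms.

1/2

Cross I^A I^B × I^B i → 1/4 I^A I^B, 1/4 I^A i, 1/4 I^B I^B, 1/4 I^B i.
Type-B genotypes among offspring: I^B I^B (1/4), I^B i (1/4); total 1/2.
P(I^B i | type B) = (1/4) / (1/2) = 1/2.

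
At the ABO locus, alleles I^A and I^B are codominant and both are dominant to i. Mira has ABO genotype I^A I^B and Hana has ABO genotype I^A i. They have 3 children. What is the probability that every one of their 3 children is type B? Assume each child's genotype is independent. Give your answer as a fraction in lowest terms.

1/64

ABO cross I^A I^B × I^A i → 1/2 A, 1/4 B, 1/4 AB.
So P(type B) = 1/4 per child.
All 3 independent: (1/4)^3 = 1/64.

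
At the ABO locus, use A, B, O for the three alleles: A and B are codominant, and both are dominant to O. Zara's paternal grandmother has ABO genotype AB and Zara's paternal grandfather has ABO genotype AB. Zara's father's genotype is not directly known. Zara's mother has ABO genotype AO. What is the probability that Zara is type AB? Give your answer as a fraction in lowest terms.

1/4

Zara's father's ABO genotype from AB × AB: 1/4 AA, 1/2 AB, 1/4 BB.
Crossing each possibility with the mother AO and summing P(type AB): 1/4·0 + 1/2·1/4 + 1/4·1/2 = 1/4.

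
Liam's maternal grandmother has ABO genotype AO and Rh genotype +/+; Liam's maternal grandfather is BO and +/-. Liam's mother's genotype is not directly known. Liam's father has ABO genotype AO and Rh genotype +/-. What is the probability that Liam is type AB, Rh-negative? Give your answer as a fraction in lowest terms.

1/64

Liam's mother's ABO genotype from AO × BO: 1/4 AB, 1/4 AO, 1/4 BO, 1/4 OO.
Crossing each possibility with the father AO and summing P(type AB): 1/4·1/4 + 1/4·0 + 1/4·1/4 + 1/4·0 = 1/8.
Similarly for Rh via the mother's Rh distribution: P(Rh-) = 1/8.
Independent loci: 1/8 × 1/8 = 1/64.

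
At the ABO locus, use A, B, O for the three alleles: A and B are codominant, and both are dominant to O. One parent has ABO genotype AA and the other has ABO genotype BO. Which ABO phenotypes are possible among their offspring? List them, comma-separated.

Gametes from AA × BO give offspring ABO genotypes AB, AO, i.e. phenotypes A, AB.

A, AB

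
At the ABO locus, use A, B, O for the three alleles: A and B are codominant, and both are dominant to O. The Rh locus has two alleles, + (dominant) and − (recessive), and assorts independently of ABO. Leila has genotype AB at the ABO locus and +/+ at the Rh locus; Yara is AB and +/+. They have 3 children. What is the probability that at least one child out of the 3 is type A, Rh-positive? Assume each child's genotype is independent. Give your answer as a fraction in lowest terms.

ABO cross AB × AB → 1/4 A, 1/4 B, 1/2 AB.
Rh cross +/+ × +/+ → 1 Rh+; so P(type A, Rh-positive) = 1/4 × 1 = 1/4 per child.
P(none) = (3/4)^3 = 27/64; P(at least one) = 1 − 27/64 = 37/64.

37/64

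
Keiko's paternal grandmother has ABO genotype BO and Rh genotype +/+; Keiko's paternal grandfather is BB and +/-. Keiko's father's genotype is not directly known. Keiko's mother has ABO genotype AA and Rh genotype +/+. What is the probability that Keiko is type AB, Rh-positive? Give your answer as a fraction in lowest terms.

Keiko's father's ABO genotype from BO × BB: 1/2 BB, 1/2 BO.
Crossing each possibility with the mother AA and summing P(type AB): 1/2·1 + 1/2·1/2 = 3/4.
Similarly for Rh via the father's Rh distribution: P(Rh+) = 1.
Independent loci: 3/4 × 1 = 3/4.

3/4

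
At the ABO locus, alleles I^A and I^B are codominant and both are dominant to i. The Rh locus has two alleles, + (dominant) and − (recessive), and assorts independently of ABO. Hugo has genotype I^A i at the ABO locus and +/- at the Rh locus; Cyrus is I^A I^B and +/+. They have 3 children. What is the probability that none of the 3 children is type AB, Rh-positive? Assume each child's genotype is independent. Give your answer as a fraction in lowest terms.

27/64

ABO cross I^A i × I^A I^B → 1/2 A, 1/4 B, 1/4 AB.
Rh cross +/- × +/+ → 1 Rh+; so P(type AB, Rh-positive) = 1/4 × 1 = 1/4 per child.
P(not type AB, Rh-positive) = 3/4 for one child; (3/4)^3 = 27/64.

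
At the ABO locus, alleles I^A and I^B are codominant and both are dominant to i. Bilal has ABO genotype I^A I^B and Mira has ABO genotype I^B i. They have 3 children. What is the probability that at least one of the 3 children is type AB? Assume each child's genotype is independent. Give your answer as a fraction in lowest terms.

37/64

ABO cross I^A I^B × I^B i → 1/4 A, 1/2 B, 1/4 AB.
So P(type AB) = 1/4 per child.
P(none) = (3/4)^3 = 27/64; P(at least one) = 1 − 27/64 = 37/64.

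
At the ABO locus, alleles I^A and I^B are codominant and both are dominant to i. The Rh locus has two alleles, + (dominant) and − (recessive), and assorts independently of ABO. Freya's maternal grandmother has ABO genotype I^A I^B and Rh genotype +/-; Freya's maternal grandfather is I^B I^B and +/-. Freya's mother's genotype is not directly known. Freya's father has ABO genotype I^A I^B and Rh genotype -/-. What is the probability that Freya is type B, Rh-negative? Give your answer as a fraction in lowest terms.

3/16

Freya's mother's ABO genotype from I^A I^B × I^B I^B: 1/2 I^A I^B, 1/2 I^B I^B.
Crossing each possibility with the father I^A I^B and summing P(type B): 1/2·1/4 + 1/2·1/2 = 3/8.
Similarly for Rh via the mother's Rh distribution: P(Rh-) = 1/2.
Independent loci: 3/8 × 1/2 = 3/16.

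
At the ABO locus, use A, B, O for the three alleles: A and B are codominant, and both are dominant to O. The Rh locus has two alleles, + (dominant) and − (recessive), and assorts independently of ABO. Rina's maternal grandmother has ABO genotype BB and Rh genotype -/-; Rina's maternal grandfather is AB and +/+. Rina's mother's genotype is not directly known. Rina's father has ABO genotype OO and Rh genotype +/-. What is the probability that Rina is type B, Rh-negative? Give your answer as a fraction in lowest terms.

3/16

Rina's mother's ABO genotype from BB × AB: 1/2 AB, 1/2 BB.
Crossing each possibility with the father OO and summing P(type B): 1/2·1/2 + 1/2·1 = 3/4.
Similarly for Rh via the mother's Rh distribution: P(Rh-) = 1/4.
Independent loci: 3/4 × 1/4 = 3/16.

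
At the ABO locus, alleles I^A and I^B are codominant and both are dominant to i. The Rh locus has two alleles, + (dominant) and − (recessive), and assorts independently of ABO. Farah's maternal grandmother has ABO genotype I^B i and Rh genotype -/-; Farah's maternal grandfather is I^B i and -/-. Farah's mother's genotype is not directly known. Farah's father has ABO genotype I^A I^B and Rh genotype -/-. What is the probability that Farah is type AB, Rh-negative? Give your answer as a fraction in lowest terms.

1/4

Farah's mother's ABO genotype from I^B i × I^B i: 1/4 I^B I^B, 1/2 I^B i, 1/4 i i.
Crossing each possibility with the father I^A I^B and summing P(type AB): 1/4·1/2 + 1/2·1/4 + 1/4·0 = 1/4.
Similarly for Rh via the mother's Rh distribution: P(Rh-) = 1.
Independent loci: 1/4 × 1 = 1/4.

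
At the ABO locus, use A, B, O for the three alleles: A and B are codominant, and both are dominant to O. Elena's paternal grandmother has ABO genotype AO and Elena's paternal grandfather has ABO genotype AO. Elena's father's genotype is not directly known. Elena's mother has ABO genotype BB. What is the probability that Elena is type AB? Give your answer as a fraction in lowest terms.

1/2

Elena's father's ABO genotype from AO × AO: 1/4 AA, 1/2 AO, 1/4 OO.
Crossing each possibility with the mother BB and summing P(type AB): 1/4·1 + 1/2·1/2 + 1/4·0 = 1/2.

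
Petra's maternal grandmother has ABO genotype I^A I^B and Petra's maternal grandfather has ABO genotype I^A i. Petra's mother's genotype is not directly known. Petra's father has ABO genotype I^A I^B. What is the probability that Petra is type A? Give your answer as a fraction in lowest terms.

Petra's mother's ABO genotype from I^A I^B × I^A i: 1/4 I^A I^A, 1/4 I^A I^B, 1/4 I^A i, 1/4 I^B i.
Crossing each possibility with the father I^A I^B and summing P(type A): 1/4·1/2 + 1/4·1/4 + 1/4·1/2 + 1/4·1/4 = 3/8.

3/8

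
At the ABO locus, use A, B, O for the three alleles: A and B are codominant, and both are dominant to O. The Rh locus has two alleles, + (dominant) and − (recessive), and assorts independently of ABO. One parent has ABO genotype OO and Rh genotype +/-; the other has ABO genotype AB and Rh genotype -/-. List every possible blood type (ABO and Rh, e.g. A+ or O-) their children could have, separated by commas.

Gametes from OO × AB give offspring ABO genotypes AO, BO, i.e. phenotypes A, B.
Rh cross +/- × -/- → phenotypes Rh+, Rh-.
Combining independently: A+, A-, B+, B-.

A+, A-, B+, B-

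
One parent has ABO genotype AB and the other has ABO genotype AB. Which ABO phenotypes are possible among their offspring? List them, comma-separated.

A, B, AB

Gametes from AB × AB give offspring ABO genotypes AA, AB, BB, i.e. phenotypes A, B, AB.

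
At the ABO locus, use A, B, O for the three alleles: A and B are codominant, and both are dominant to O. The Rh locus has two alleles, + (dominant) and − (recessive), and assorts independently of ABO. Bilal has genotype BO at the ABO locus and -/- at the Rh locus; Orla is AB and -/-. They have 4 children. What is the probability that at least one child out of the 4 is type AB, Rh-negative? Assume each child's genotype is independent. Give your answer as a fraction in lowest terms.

175/256

ABO cross BO × AB → 1/4 A, 1/2 B, 1/4 AB.
Rh cross -/- × -/- → 1 Rh-; so P(type AB, Rh-negative) = 1/4 × 1 = 1/4 per child.
P(none) = (3/4)^4 = 81/256; P(at least one) = 1 − 81/256 = 175/256.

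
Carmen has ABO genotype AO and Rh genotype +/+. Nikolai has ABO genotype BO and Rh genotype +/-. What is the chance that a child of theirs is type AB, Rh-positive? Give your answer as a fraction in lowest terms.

1/4

ABO cross AO × BO → offspring phenotypes: 1/4 O, 1/4 A, 1/4 B, 1/4 AB.
Rh cross +/+ × +/- → 1 Rh+.
Independent loci: P(type AB, Rh-positive) = 1/4 × 1 = 1/4.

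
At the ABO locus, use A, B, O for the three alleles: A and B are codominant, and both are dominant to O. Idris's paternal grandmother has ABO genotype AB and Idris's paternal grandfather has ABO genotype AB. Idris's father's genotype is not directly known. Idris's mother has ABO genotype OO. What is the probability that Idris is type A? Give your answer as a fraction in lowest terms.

Idris's father's ABO genotype from AB × AB: 1/4 AA, 1/2 AB, 1/4 BB.
Crossing each possibility with the mother OO and summing P(type A): 1/4·1 + 1/2·1/2 + 1/4·0 = 1/2.

1/2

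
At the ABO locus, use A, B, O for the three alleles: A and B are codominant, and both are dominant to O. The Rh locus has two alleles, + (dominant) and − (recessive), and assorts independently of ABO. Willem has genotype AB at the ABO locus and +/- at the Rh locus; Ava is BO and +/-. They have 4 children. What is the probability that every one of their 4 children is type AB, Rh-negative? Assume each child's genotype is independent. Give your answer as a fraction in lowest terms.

ABO cross AB × BO → 1/4 A, 1/2 B, 1/4 AB.
Rh cross +/- × +/- → 3/4 Rh+, 1/4 Rh-; so P(type AB, Rh-negative) = 1/4 × 1/4 = 1/16 per child.
All 4 independent: (1/16)^4 = 1/65536.

1/65536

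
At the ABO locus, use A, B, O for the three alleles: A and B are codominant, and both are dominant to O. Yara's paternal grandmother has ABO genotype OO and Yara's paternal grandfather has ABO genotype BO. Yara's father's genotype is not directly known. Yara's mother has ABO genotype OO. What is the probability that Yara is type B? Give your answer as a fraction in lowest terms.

Yara's father's ABO genotype from OO × BO: 1/2 BO, 1/2 OO.
Crossing each possibility with the mother OO and summing P(type B): 1/2·1/2 + 1/2·0 = 1/4.

1/4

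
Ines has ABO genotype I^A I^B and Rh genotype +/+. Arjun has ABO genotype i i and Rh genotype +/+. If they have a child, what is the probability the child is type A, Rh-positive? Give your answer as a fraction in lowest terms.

ABO cross I^A I^B × i i → offspring phenotypes: 1/2 A, 1/2 B.
Rh cross +/+ × +/+ → 1 Rh+.
Independent loci: P(type A, Rh-positive) = 1/2 × 1 = 1/2.

1/2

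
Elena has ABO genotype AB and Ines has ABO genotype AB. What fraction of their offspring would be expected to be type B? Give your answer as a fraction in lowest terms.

ABO cross AB × AB → offspring phenotypes: 1/4 A, 1/4 B, 1/2 AB.
So P(type B) = 1/4.

1/4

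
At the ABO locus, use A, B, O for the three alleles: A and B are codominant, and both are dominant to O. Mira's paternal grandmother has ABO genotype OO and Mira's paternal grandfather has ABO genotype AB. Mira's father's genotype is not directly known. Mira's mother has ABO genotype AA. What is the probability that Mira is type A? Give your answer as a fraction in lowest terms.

3/4

Mira's father's ABO genotype from OO × AB: 1/2 AO, 1/2 BO.
Crossing each possibility with the mother AA and summing P(type A): 1/2·1 + 1/2·1/2 = 3/4.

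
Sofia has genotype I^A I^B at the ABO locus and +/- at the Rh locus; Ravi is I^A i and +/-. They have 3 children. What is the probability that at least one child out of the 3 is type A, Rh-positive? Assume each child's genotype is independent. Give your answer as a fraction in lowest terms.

ABO cross I^A I^B × I^A i → 1/2 A, 1/4 B, 1/4 AB.
Rh cross +/- × +/- → 3/4 Rh+, 1/4 Rh-; so P(type A, Rh-positive) = 1/2 × 3/4 = 3/8 per child.
P(none) = (5/8)^3 = 125/512; P(at least one) = 1 − 125/512 = 387/512.

387/512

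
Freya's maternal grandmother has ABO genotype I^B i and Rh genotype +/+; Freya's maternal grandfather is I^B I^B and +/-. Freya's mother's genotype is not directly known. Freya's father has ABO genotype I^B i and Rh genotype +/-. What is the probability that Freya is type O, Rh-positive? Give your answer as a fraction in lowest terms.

7/64

Freya's mother's ABO genotype from I^B i × I^B I^B: 1/2 I^B I^B, 1/2 I^B i.
Crossing each possibility with the father I^B i and summing P(type O): 1/2·0 + 1/2·1/4 = 1/8.
Similarly for Rh via the mother's Rh distribution: P(Rh+) = 7/8.
Independent loci: 1/8 × 7/8 = 7/64.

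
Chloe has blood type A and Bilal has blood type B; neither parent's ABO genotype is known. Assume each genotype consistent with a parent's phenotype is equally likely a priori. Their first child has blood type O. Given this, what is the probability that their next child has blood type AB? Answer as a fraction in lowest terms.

Possible genotypes: Chloe ∈ {I^A I^A, I^A i}; Bilal ∈ {I^B I^B, I^B i}.
Weight each parental genotype pair by prior × P(type-O child):
  I^A i × I^B i: posterior weight 1; P(next child type AB) = 1/4.
Weighted sum = 1/4.

1/4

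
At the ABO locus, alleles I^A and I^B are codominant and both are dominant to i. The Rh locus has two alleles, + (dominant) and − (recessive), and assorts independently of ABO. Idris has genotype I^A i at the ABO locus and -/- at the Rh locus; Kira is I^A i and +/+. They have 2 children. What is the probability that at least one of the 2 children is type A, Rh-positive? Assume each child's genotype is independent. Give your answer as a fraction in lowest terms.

15/16

ABO cross I^A i × I^A i → 1/4 O, 3/4 A.
Rh cross -/- × +/+ → 1 Rh+; so P(type A, Rh-positive) = 3/4 × 1 = 3/4 per child.
P(none) = (1/4)^2 = 1/16; P(at least one) = 1 − 1/16 = 15/16.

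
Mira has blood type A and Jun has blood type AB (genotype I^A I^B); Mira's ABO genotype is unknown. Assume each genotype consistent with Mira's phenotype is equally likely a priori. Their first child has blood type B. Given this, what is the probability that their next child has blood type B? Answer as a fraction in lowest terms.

1/4

Possible genotypes: Mira ∈ {I^A I^A, I^A i}; Jun ∈ {I^A I^B}.
Weight each parental genotype pair by prior × P(type-B child):
  I^A i × I^A I^B: posterior weight 1; P(next child type B) = 1/4.
Weighted sum = 1/4.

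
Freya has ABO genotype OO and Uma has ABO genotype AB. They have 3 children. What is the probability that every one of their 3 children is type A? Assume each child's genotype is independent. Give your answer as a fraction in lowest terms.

1/8

ABO cross OO × AB → 1/2 A, 1/2 B.
So P(type A) = 1/2 per child.
All 3 independent: (1/2)^3 = 1/8.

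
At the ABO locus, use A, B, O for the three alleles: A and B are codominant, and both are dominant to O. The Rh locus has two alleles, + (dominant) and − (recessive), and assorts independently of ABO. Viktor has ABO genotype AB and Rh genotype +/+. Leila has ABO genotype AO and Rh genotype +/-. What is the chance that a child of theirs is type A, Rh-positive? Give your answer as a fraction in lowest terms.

ABO cross AB × AO → offspring phenotypes: 1/2 A, 1/4 B, 1/4 AB.
Rh cross +/+ × +/- → 1 Rh+.
Independent loci: P(type A, Rh-positive) = 1/2 × 1 = 1/2.

1/2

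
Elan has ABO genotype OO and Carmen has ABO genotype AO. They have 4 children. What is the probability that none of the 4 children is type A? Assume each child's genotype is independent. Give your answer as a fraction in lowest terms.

1/16

ABO cross OO × AO → 1/2 O, 1/2 A.
So P(type A) = 1/2 per child.
P(not type A) = 1/2 for one child; (1/2)^4 = 1/16.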